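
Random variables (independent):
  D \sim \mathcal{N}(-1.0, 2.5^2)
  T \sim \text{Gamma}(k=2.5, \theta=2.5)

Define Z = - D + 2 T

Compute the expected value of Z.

E[Z] = -1*E[D] + 2*E[T]
E[D] = -1
E[T] = 6.25
E[Z] = -1*(-1) + 2*6.25 = 13.5

13.5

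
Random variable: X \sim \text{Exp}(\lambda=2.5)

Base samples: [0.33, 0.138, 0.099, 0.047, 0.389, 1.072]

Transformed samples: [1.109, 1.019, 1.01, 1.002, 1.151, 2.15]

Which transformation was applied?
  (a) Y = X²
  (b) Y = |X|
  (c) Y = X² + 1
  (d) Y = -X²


Checking option (c) Y = X² + 1:
  X = 0.33 -> Y = 1.109 ✓
  X = 0.138 -> Y = 1.019 ✓
  X = 0.099 -> Y = 1.01 ✓
All samples match this transformation.

(c) X² + 1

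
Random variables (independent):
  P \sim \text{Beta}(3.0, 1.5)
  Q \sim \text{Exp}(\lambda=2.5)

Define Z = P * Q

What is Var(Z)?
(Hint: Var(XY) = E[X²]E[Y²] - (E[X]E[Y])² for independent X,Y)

Var(XY) = E[X²]E[Y²] - (E[X]E[Y])²
E[P] = 0.66666667, Var(P) = 0.04040404
E[Q] = 0.4, Var(Q) = 0.16
E[P²] = 0.04040404 + 0.66666667² = 0.48484848
E[Q²] = 0.16 + 0.4² = 0.32
Var(Z) = 0.48484848*0.32 - (0.66666667*0.4)²
= 0.15515152 - 0.071111111 = 0.084040404

0.084040404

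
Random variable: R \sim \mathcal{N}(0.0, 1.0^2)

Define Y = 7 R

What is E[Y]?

For Y = 7R:
E[Y] = 7 * E[R]
E[R] = 0.0 = 0
E[Y] = 7 * 0 = 0

0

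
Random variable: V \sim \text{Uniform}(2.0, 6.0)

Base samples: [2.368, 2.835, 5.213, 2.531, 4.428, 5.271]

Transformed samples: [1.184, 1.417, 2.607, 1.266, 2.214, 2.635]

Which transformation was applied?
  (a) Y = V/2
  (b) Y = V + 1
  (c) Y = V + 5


Checking option (a) Y = V/2:
  V = 2.368 -> Y = 1.184 ✓
  V = 2.835 -> Y = 1.417 ✓
  V = 5.213 -> Y = 2.607 ✓
All samples match this transformation.

(a) V/2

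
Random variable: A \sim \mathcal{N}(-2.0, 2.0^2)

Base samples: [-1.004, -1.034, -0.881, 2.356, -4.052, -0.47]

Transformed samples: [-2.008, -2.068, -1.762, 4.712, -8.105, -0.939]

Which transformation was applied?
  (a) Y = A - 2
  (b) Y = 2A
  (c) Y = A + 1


Checking option (b) Y = 2A:
  A = -1.004 -> Y = -2.008 ✓
  A = -1.034 -> Y = -2.068 ✓
  A = -0.881 -> Y = -1.762 ✓
All samples match this transformation.

(b) 2A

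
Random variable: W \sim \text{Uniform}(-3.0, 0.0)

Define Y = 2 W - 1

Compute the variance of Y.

For Y = aW + b: Var(Y) = a² * Var(W)
Var(W) = (0 + 3)^2/12 = 0.75
Var(Y) = 2² * 0.75 = 4 * 0.75 = 3

3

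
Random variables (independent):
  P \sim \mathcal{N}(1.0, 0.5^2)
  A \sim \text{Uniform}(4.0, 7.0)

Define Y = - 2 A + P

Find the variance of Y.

For independent RVs: Var(aX + bY) = a²Var(X) + b²Var(Y)
Var(P) = 0.25
Var(A) = 0.75
Var(Y) = 1²*0.25 + (-2)²*0.75
= 1*0.25 + 4*0.75 = 3.25

3.25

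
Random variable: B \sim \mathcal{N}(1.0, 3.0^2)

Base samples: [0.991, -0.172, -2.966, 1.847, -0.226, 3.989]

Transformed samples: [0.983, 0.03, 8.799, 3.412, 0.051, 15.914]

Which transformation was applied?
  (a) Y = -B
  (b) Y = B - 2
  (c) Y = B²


Checking option (c) Y = B²:
  B = 0.991 -> Y = 0.983 ✓
  B = -0.172 -> Y = 0.03 ✓
  B = -2.966 -> Y = 8.799 ✓
All samples match this transformation.

(c) B²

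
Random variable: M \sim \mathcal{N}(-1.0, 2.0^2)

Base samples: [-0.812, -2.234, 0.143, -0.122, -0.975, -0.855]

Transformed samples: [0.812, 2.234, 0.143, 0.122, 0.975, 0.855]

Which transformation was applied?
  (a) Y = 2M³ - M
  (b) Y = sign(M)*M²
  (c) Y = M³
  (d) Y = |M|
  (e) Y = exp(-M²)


Checking option (d) Y = |M|:
  M = -0.812 -> Y = 0.812 ✓
  M = -2.234 -> Y = 2.234 ✓
  M = 0.143 -> Y = 0.143 ✓
All samples match this transformation.

(d) |M|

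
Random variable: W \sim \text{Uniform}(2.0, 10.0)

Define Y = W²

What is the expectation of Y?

E[W²] = Var(W) + (E[W])² = 5.3333333 + 36 = 41.333333

41.333333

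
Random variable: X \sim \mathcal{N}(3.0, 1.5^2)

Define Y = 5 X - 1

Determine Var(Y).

For Y = aX + b: Var(Y) = a² * Var(X)
Var(X) = 1.5^2 = 2.25
Var(Y) = 5² * 2.25 = 25 * 2.25 = 56.25

56.25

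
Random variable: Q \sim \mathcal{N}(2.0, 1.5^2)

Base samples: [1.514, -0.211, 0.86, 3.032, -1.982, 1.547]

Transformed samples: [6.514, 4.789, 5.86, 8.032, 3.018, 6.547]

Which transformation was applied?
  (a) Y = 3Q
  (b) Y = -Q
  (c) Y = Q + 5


Checking option (c) Y = Q + 5:
  Q = 1.514 -> Y = 6.514 ✓
  Q = -0.211 -> Y = 4.789 ✓
  Q = 0.86 -> Y = 5.86 ✓
All samples match this transformation.

(c) Q + 5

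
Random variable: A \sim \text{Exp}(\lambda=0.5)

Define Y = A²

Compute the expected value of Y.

Using E[X²] = Var(X) + (E[X])²:
E[A] = 2
Var(A) = 1/0.5^2 = 4
E[A²] = 4 + 2² = 4 + 4 = 8

8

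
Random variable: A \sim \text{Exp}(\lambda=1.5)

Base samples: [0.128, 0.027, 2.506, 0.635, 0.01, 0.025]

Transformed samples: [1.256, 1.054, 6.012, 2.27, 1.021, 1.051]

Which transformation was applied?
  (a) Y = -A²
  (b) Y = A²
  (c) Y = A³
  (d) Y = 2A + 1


Checking option (d) Y = 2A + 1:
  A = 0.128 -> Y = 1.256 ✓
  A = 0.027 -> Y = 1.054 ✓
  A = 2.506 -> Y = 6.012 ✓
All samples match this transformation.

(d) 2A + 1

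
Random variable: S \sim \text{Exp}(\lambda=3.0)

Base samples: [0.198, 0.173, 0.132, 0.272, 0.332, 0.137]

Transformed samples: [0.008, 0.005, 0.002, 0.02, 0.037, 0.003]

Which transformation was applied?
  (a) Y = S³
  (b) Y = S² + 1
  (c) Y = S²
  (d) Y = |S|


Checking option (a) Y = S³:
  S = 0.198 -> Y = 0.008 ✓
  S = 0.173 -> Y = 0.005 ✓
  S = 0.132 -> Y = 0.002 ✓
All samples match this transformation.

(a) S³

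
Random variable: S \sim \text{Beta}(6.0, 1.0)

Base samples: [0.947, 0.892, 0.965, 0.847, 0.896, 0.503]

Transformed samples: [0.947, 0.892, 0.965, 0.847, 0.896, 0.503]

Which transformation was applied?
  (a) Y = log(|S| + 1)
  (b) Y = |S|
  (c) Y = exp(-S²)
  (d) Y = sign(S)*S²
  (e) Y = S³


Checking option (b) Y = |S|:
  S = 0.947 -> Y = 0.947 ✓
  S = 0.892 -> Y = 0.892 ✓
  S = 0.965 -> Y = 0.965 ✓
All samples match this transformation.

(b) |S|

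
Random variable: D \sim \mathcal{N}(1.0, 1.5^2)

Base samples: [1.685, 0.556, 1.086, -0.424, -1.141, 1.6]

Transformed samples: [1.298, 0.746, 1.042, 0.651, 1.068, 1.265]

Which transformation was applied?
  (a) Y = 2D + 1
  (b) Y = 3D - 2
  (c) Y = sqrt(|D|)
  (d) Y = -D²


Checking option (c) Y = sqrt(|D|):
  D = 1.685 -> Y = 1.298 ✓
  D = 0.556 -> Y = 0.746 ✓
  D = 1.086 -> Y = 1.042 ✓
All samples match this transformation.

(c) sqrt(|D|)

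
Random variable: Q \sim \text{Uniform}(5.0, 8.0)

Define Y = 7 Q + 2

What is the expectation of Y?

For Y = 7Q + 2:
E[Y] = 7 * E[Q] + 2
E[Q] = (5 + 8)/2 = 6.5
E[Y] = 7 * 6.5 + 2 = 47.5

47.5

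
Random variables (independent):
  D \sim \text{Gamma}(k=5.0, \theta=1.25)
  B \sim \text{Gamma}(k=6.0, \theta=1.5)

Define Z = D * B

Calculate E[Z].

For independent RVs: E[XY] = E[X]*E[Y]
E[D] = 6.25
E[B] = 9
E[Z] = 6.25 * 9 = 56.25

56.25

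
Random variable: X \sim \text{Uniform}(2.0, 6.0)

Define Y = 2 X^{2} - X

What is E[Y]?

E[Y] = 2*E[X²] - 1*E[X]
E[X] = 4
E[X²] = Var(X) + (E[X])² = 1.3333333 + 16 = 17.333333
E[Y] = 2*17.333333 - 1*4 = 30.666667

30.666667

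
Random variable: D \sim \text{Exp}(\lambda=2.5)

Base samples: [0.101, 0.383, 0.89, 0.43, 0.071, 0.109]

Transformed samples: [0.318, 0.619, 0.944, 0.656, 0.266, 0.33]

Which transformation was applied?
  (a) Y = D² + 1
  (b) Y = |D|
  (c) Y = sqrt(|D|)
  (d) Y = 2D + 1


Checking option (c) Y = sqrt(|D|):
  D = 0.101 -> Y = 0.318 ✓
  D = 0.383 -> Y = 0.619 ✓
  D = 0.89 -> Y = 0.944 ✓
All samples match this transformation.

(c) sqrt(|D|)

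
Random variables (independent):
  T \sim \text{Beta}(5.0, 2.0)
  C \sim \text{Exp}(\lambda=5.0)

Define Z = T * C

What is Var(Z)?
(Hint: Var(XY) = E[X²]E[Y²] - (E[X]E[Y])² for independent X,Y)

Var(XY) = E[X²]E[Y²] - (E[X]E[Y])²
E[T] = 0.71428571, Var(T) = 0.025510204
E[C] = 0.2, Var(C) = 0.04
E[T²] = 0.025510204 + 0.71428571² = 0.53571429
E[C²] = 0.04 + 0.2² = 0.08
Var(Z) = 0.53571429*0.08 - (0.71428571*0.2)²
= 0.042857143 - 0.020408163 = 0.02244898

0.02244898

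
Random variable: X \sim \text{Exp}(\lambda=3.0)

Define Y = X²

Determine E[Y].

E[X²] = Var(X) + (E[X])² = 0.11111111 + 0.11111111 = 0.22222222

0.22222222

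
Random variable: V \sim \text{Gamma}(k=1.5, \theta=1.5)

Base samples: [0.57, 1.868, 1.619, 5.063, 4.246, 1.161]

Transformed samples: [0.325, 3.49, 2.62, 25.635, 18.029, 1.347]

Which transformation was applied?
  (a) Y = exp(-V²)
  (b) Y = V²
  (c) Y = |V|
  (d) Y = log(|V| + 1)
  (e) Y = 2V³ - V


Checking option (b) Y = V²:
  V = 0.57 -> Y = 0.325 ✓
  V = 1.868 -> Y = 3.49 ✓
  V = 1.619 -> Y = 2.62 ✓
All samples match this transformation.

(b) V²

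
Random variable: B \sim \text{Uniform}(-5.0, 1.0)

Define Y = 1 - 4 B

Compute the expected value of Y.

For Y = -4B + 1:
E[Y] = -4 * E[B] + 1
E[B] = (-5 + 1)/2 = -2
E[Y] = -4 * (-2) + 1 = 9

9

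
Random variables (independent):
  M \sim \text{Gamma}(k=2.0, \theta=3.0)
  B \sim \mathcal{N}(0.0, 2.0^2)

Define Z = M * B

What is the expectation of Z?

For independent RVs: E[XY] = E[X]*E[Y]
E[M] = 6
E[B] = 0
E[Z] = 6 * 0 = 0

0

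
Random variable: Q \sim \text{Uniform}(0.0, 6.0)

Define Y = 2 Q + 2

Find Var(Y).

For Y = aQ + b: Var(Y) = a² * Var(Q)
Var(Q) = (6 - 0)^2/12 = 3
Var(Y) = 2² * 3 = 4 * 3 = 12

12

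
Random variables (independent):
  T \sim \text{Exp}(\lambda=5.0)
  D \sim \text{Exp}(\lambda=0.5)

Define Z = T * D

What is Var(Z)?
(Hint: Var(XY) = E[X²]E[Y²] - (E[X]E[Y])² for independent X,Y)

Var(XY) = E[X²]E[Y²] - (E[X]E[Y])²
E[T] = 0.2, Var(T) = 0.04
E[D] = 2, Var(D) = 4
E[T²] = 0.04 + 0.2² = 0.08
E[D²] = 4 + 2² = 8
Var(Z) = 0.08*8 - (0.2*2)²
= 0.64 - 0.16 = 0.48

0.48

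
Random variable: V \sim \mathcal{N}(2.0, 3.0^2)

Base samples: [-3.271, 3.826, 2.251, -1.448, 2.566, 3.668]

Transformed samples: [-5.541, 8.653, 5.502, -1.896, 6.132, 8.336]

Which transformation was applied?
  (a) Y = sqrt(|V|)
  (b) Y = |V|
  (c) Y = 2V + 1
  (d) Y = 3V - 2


Checking option (c) Y = 2V + 1:
  V = -3.271 -> Y = -5.541 ✓
  V = 3.826 -> Y = 8.653 ✓
  V = 2.251 -> Y = 5.502 ✓
All samples match this transformation.

(c) 2V + 1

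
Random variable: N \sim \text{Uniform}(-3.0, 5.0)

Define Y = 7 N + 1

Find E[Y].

For Y = 7N + 1:
E[Y] = 7 * E[N] + 1
E[N] = (-3 + 5)/2 = 1
E[Y] = 7 * 1 + 1 = 8

8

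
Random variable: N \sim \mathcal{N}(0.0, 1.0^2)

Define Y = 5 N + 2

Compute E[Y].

For Y = 5N + 2:
E[Y] = 5 * E[N] + 2
E[N] = 0.0 = 0
E[Y] = 5 * 0 + 2 = 2

2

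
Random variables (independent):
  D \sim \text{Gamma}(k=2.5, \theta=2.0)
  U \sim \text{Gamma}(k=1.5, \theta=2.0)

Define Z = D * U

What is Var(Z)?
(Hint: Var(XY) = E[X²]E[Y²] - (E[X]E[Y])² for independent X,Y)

Var(XY) = E[X²]E[Y²] - (E[X]E[Y])²
E[D] = 5, Var(D) = 10
E[U] = 3, Var(U) = 6
E[D²] = 10 + 5² = 35
E[U²] = 6 + 3² = 15
Var(Z) = 35*15 - (5*3)²
= 525 - 225 = 300

300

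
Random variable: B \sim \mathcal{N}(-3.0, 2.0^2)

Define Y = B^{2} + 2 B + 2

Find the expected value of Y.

E[Y] = 1*E[B²] + 2*E[B] + 2
E[B] = -3
E[B²] = Var(B) + (E[B])² = 4 + 9 = 13
E[Y] = 1*13 + 2*(-3) + 2 = 9

9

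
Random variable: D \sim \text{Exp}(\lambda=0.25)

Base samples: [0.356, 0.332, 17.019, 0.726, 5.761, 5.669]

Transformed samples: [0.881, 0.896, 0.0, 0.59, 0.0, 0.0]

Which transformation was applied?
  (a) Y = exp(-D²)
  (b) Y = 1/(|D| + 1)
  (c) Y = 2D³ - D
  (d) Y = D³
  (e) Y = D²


Checking option (a) Y = exp(-D²):
  D = 0.356 -> Y = 0.881 ✓
  D = 0.332 -> Y = 0.896 ✓
  D = 17.019 -> Y = 0.0 ✓
All samples match this transformation.

(a) exp(-D²)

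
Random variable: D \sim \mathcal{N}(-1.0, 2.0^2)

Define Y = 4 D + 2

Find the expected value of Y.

For Y = 4D + 2:
E[Y] = 4 * E[D] + 2
E[D] = -1.0 = -1
E[Y] = 4 * (-1) + 2 = -2

-2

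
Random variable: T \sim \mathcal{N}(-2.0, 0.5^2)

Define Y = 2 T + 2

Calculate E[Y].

For Y = 2T + 2:
E[Y] = 2 * E[T] + 2
E[T] = -2.0 = -2
E[Y] = 2 * (-2) + 2 = -2

-2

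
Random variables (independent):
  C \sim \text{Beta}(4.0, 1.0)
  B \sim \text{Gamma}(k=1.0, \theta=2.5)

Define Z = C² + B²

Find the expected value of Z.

E[Z] = E[C²] + E[B²]
E[C²] = Var(C) + E[C]² = 0.026666667 + 0.64 = 0.66666667
E[B²] = Var(B) + E[B]² = 6.25 + 6.25 = 12.5
E[Z] = 0.66666667 + 12.5 = 13.166667

13.166667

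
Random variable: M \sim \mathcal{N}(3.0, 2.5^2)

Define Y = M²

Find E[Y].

Using E[X²] = Var(X) + (E[X])²:
E[M] = 3
Var(M) = 2.5^2 = 6.25
E[M²] = 6.25 + 3² = 6.25 + 9 = 15.25

15.25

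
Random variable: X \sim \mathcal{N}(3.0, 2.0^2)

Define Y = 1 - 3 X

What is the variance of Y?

For Y = aX + b: Var(Y) = a² * Var(X)
Var(X) = 2.0^2 = 4
Var(Y) = (-3)² * 4 = 9 * 4 = 36

36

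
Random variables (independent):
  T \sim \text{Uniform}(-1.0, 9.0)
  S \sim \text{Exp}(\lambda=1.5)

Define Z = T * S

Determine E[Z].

For independent RVs: E[XY] = E[X]*E[Y]
E[T] = 4
E[S] = 0.66666667
E[Z] = 4 * 0.66666667 = 2.6666667

2.6666667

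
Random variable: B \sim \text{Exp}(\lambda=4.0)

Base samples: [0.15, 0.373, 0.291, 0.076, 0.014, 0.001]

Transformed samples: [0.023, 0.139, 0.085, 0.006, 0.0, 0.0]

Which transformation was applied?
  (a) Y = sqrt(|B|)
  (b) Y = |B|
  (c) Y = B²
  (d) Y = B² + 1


Checking option (c) Y = B²:
  B = 0.15 -> Y = 0.023 ✓
  B = 0.373 -> Y = 0.139 ✓
  B = 0.291 -> Y = 0.085 ✓
All samples match this transformation.

(c) B²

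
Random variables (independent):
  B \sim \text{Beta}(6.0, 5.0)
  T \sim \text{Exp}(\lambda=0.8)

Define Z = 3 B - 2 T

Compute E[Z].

E[Z] = 3*E[B] - 2*E[T]
E[B] = 0.54545455
E[T] = 1.25
E[Z] = 3*0.54545455 - 2*1.25 = -0.86363636

-0.86363636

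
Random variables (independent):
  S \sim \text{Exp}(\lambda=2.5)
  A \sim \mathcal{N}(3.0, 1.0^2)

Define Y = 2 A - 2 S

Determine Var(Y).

For independent RVs: Var(aX + bY) = a²Var(X) + b²Var(Y)
Var(S) = 0.16
Var(A) = 1
Var(Y) = (-2)²*0.16 + 2²*1
= 4*0.16 + 4*1 = 4.64

4.64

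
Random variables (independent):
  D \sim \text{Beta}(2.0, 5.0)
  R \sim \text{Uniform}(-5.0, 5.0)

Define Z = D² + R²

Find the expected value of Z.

E[Z] = E[D²] + E[R²]
E[D²] = Var(D) + E[D]² = 0.025510204 + 0.081632653 = 0.10714286
E[R²] = Var(R) + E[R]² = 8.3333333 + 0 = 8.3333333
E[Z] = 0.10714286 + 8.3333333 = 8.4404762

8.4404762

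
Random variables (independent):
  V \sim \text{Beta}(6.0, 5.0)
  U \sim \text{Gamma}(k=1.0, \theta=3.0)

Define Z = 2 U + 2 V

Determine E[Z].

E[Z] = 2*E[V] + 2*E[U]
E[V] = 0.54545455
E[U] = 3
E[Z] = 2*0.54545455 + 2*3 = 7.0909091

7.0909091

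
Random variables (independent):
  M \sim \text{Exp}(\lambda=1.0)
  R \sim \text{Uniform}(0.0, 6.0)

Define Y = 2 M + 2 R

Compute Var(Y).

For independent RVs: Var(aX + bY) = a²Var(X) + b²Var(Y)
Var(M) = 1
Var(R) = 3
Var(Y) = 2²*1 + 2²*3
= 4*1 + 4*3 = 16

16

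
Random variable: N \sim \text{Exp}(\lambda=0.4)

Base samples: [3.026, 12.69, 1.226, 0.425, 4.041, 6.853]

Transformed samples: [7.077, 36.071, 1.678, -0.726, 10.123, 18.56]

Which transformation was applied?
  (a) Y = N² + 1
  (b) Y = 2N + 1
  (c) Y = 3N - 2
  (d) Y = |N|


Checking option (c) Y = 3N - 2:
  N = 3.026 -> Y = 7.077 ✓
  N = 12.69 -> Y = 36.071 ✓
  N = 1.226 -> Y = 1.678 ✓
All samples match this transformation.

(c) 3N - 2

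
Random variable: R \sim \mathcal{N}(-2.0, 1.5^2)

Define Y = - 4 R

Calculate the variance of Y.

For Y = aR + b: Var(Y) = a² * Var(R)
Var(R) = 1.5^2 = 2.25
Var(Y) = (-4)² * 2.25 = 16 * 2.25 = 36

36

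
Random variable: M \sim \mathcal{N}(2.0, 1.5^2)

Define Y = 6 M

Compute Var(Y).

For Y = aM + b: Var(Y) = a² * Var(M)
Var(M) = 1.5^2 = 2.25
Var(Y) = 6² * 2.25 = 36 * 2.25 = 81

81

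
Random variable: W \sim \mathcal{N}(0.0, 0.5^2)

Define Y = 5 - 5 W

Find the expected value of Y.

For Y = -5W + 5:
E[Y] = -5 * E[W] + 5
E[W] = 0.0 = 0
E[Y] = -5 * 0 + 5 = 5

5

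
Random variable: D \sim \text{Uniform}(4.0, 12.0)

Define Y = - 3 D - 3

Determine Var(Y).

For Y = aD + b: Var(Y) = a² * Var(D)
Var(D) = (12 - 4)^2/12 = 5.3333333
Var(Y) = (-3)² * 5.3333333 = 9 * 5.3333333 = 48

48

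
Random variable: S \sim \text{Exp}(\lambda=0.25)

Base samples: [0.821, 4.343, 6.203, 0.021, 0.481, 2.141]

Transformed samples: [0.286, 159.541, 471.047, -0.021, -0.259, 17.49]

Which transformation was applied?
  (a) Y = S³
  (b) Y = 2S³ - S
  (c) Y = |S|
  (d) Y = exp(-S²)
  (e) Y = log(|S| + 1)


Checking option (b) Y = 2S³ - S:
  S = 0.821 -> Y = 0.286 ✓
  S = 4.343 -> Y = 159.541 ✓
  S = 6.203 -> Y = 471.047 ✓
All samples match this transformation.

(b) 2S³ - S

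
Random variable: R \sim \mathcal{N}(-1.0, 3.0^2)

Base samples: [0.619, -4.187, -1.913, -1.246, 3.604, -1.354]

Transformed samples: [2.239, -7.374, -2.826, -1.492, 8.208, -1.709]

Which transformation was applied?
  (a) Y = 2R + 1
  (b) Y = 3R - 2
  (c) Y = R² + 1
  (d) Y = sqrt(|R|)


Checking option (a) Y = 2R + 1:
  R = 0.619 -> Y = 2.239 ✓
  R = -4.187 -> Y = -7.374 ✓
  R = -1.913 -> Y = -2.826 ✓
All samples match this transformation.

(a) 2R + 1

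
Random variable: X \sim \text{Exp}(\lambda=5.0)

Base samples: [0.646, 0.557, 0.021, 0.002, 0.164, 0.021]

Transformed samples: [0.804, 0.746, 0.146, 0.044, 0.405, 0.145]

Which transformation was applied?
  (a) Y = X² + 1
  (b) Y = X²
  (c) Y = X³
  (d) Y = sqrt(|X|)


Checking option (d) Y = sqrt(|X|):
  X = 0.646 -> Y = 0.804 ✓
  X = 0.557 -> Y = 0.746 ✓
  X = 0.021 -> Y = 0.146 ✓
All samples match this transformation.

(d) sqrt(|X|)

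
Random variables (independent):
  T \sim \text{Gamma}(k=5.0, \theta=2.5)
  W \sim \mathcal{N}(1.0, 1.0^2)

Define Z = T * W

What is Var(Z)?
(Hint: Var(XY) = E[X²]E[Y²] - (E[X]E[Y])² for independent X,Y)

Var(XY) = E[X²]E[Y²] - (E[X]E[Y])²
E[T] = 12.5, Var(T) = 31.25
E[W] = 1, Var(W) = 1
E[T²] = 31.25 + 12.5² = 187.5
E[W²] = 1 + 1² = 2
Var(Z) = 187.5*2 - (12.5*1)²
= 375 - 156.25 = 218.75

218.75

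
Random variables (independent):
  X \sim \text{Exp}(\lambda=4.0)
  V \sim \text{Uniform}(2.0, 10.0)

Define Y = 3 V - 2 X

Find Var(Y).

For independent RVs: Var(aX + bY) = a²Var(X) + b²Var(Y)
Var(X) = 0.0625
Var(V) = 5.3333333
Var(Y) = (-2)²*0.0625 + 3²*5.3333333
= 4*0.0625 + 9*5.3333333 = 48.25

48.25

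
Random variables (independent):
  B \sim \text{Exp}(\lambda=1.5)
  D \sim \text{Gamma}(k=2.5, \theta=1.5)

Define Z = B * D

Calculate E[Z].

For independent RVs: E[XY] = E[X]*E[Y]
E[B] = 0.66666667
E[D] = 3.75
E[Z] = 0.66666667 * 3.75 = 2.5

2.5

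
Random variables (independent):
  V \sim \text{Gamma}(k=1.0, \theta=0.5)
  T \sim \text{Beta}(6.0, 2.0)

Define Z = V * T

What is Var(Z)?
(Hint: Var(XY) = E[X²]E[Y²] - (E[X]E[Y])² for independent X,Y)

Var(XY) = E[X²]E[Y²] - (E[X]E[Y])²
E[V] = 0.5, Var(V) = 0.25
E[T] = 0.75, Var(T) = 0.020833333
E[V²] = 0.25 + 0.5² = 0.5
E[T²] = 0.020833333 + 0.75² = 0.58333333
Var(Z) = 0.5*0.58333333 - (0.5*0.75)²
= 0.29166667 - 0.140625 = 0.15104167

0.15104167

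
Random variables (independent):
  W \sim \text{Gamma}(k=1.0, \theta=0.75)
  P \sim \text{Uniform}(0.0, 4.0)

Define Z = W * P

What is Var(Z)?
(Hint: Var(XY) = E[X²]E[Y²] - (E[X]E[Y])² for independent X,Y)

Var(XY) = E[X²]E[Y²] - (E[X]E[Y])²
E[W] = 0.75, Var(W) = 0.5625
E[P] = 2, Var(P) = 1.3333333
E[W²] = 0.5625 + 0.75² = 1.125
E[P²] = 1.3333333 + 2² = 5.3333333
Var(Z) = 1.125*5.3333333 - (0.75*2)²
= 6 - 2.25 = 3.75

3.75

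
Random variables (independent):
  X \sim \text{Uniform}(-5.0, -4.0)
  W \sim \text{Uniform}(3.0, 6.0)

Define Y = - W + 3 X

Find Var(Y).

For independent RVs: Var(aX + bY) = a²Var(X) + b²Var(Y)
Var(X) = 0.083333333
Var(W) = 0.75
Var(Y) = 3²*0.083333333 + (-1)²*0.75
= 9*0.083333333 + 1*0.75 = 1.5

1.5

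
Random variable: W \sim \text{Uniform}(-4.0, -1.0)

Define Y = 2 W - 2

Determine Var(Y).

For Y = aW + b: Var(Y) = a² * Var(W)
Var(W) = (-1 + 4)^2/12 = 0.75
Var(Y) = 2² * 0.75 = 4 * 0.75 = 3

3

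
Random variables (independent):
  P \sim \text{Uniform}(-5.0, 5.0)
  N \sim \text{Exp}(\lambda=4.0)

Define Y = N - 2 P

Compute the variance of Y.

For independent RVs: Var(aX + bY) = a²Var(X) + b²Var(Y)
Var(P) = 8.3333333
Var(N) = 0.0625
Var(Y) = (-2)²*8.3333333 + 1²*0.0625
= 4*8.3333333 + 1*0.0625 = 33.395833

33.395833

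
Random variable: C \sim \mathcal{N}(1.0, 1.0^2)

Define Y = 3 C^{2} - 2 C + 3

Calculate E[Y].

E[Y] = 3*E[C²] - 2*E[C] + 3
E[C] = 1
E[C²] = Var(C) + (E[C])² = 1 + 1 = 2
E[Y] = 3*2 - 2*1 + 3 = 7

7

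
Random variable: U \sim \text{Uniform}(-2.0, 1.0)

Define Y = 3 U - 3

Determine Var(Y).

For Y = aU + b: Var(Y) = a² * Var(U)
Var(U) = (1 + 2)^2/12 = 0.75
Var(Y) = 3² * 0.75 = 9 * 0.75 = 6.75

6.75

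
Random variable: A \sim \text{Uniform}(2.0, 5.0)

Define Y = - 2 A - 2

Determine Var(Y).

For Y = aA + b: Var(Y) = a² * Var(A)
Var(A) = (5 - 2)^2/12 = 0.75
Var(Y) = (-2)² * 0.75 = 4 * 0.75 = 3

3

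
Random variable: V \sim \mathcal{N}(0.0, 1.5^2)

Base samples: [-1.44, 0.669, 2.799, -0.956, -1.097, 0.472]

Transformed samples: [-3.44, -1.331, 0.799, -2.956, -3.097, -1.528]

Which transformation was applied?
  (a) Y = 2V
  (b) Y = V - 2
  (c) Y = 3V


Checking option (b) Y = V - 2:
  V = -1.44 -> Y = -3.44 ✓
  V = 0.669 -> Y = -1.331 ✓
  V = 2.799 -> Y = 0.799 ✓
All samples match this transformation.

(b) V - 2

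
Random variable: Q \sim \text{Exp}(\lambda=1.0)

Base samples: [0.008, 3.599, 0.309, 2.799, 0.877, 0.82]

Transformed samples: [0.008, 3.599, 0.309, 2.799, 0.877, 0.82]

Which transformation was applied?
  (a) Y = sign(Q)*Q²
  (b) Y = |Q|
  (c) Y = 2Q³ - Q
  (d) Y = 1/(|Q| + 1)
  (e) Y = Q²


Checking option (b) Y = |Q|:
  Q = 0.008 -> Y = 0.008 ✓
  Q = 3.599 -> Y = 3.599 ✓
  Q = 0.309 -> Y = 0.309 ✓
All samples match this transformation.

(b) |Q|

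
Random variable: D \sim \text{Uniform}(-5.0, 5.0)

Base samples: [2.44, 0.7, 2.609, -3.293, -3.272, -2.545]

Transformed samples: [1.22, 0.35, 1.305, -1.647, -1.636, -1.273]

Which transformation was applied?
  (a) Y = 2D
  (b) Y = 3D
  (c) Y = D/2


Checking option (c) Y = D/2:
  D = 2.44 -> Y = 1.22 ✓
  D = 0.7 -> Y = 0.35 ✓
  D = 2.609 -> Y = 1.305 ✓
All samples match this transformation.

(c) D/2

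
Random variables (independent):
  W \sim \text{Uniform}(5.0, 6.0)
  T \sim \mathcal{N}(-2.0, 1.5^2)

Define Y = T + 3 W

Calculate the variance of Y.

For independent RVs: Var(aX + bY) = a²Var(X) + b²Var(Y)
Var(W) = 0.083333333
Var(T) = 2.25
Var(Y) = 3²*0.083333333 + 1²*2.25
= 9*0.083333333 + 1*2.25 = 3

3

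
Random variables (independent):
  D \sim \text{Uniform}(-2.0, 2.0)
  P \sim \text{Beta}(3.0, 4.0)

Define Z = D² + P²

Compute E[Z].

E[Z] = E[D²] + E[P²]
E[D²] = Var(D) + E[D]² = 1.3333333 + 0 = 1.3333333
E[P²] = Var(P) + E[P]² = 0.030612245 + 0.18367347 = 0.21428571
E[Z] = 1.3333333 + 0.21428571 = 1.547619

1.547619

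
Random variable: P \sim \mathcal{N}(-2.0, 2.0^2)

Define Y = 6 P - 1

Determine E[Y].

For Y = 6P - 1:
E[Y] = 6 * E[P] - 1
E[P] = -2.0 = -2
E[Y] = 6 * (-2) - 1 = -13

-13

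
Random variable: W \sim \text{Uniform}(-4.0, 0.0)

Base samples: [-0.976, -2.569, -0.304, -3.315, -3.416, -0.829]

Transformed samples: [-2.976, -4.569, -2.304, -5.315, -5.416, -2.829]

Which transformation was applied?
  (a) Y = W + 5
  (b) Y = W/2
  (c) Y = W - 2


Checking option (c) Y = W - 2:
  W = -0.976 -> Y = -2.976 ✓
  W = -2.569 -> Y = -4.569 ✓
  W = -0.304 -> Y = -2.304 ✓
All samples match this transformation.

(c) W - 2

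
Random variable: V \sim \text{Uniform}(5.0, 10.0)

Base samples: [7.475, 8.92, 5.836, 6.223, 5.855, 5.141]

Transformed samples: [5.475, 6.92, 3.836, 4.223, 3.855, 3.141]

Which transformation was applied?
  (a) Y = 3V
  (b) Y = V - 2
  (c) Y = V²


Checking option (b) Y = V - 2:
  V = 7.475 -> Y = 5.475 ✓
  V = 8.92 -> Y = 6.92 ✓
  V = 5.836 -> Y = 3.836 ✓
All samples match this transformation.

(b) V - 2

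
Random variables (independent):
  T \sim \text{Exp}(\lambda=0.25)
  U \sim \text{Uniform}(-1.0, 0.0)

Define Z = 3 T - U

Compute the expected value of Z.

E[Z] = 3*E[T] - 1*E[U]
E[T] = 4
E[U] = -0.5
E[Z] = 3*4 - 1*(-0.5) = 12.5

12.5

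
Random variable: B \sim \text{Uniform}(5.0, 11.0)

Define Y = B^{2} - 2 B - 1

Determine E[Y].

E[Y] = 1*E[B²] - 2*E[B] - 1
E[B] = 8
E[B²] = Var(B) + (E[B])² = 3 + 64 = 67
E[Y] = 1*67 - 2*8 - 1 = 50

50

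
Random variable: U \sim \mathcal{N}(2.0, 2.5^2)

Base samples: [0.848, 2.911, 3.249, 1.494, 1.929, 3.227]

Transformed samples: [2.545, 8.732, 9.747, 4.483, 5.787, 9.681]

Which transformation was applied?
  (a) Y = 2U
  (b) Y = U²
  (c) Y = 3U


Checking option (c) Y = 3U:
  U = 0.848 -> Y = 2.545 ✓
  U = 2.911 -> Y = 8.732 ✓
  U = 3.249 -> Y = 9.747 ✓
All samples match this transformation.

(c) 3U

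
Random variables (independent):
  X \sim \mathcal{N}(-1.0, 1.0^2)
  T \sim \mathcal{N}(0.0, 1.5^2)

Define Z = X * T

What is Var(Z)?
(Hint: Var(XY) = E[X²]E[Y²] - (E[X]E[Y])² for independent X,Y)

Var(XY) = E[X²]E[Y²] - (E[X]E[Y])²
E[X] = -1, Var(X) = 1
E[T] = 0, Var(T) = 2.25
E[X²] = 1 + (-1)² = 2
E[T²] = 2.25 + 0² = 2.25
Var(Z) = 2*2.25 - (-1*0)²
= 4.5 - 0 = 4.5

4.5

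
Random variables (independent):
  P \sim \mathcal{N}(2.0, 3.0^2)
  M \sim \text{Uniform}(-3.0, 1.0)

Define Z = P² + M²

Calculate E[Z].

E[Z] = E[P²] + E[M²]
E[P²] = Var(P) + E[P]² = 9 + 4 = 13
E[M²] = Var(M) + E[M]² = 1.3333333 + 1 = 2.3333333
E[Z] = 13 + 2.3333333 = 15.333333

15.333333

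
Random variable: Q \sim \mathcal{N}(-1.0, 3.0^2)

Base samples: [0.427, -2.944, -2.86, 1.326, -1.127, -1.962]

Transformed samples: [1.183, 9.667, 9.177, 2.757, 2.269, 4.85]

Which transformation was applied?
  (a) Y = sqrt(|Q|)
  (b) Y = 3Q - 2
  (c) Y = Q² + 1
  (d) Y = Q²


Checking option (c) Y = Q² + 1:
  Q = 0.427 -> Y = 1.183 ✓
  Q = -2.944 -> Y = 9.667 ✓
  Q = -2.86 -> Y = 9.177 ✓
All samples match this transformation.

(c) Q² + 1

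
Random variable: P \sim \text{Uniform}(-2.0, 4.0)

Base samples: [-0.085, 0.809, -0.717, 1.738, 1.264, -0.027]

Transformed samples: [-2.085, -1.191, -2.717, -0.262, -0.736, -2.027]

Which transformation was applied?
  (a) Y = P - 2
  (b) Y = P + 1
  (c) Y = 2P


Checking option (a) Y = P - 2:
  P = -0.085 -> Y = -2.085 ✓
  P = 0.809 -> Y = -1.191 ✓
  P = -0.717 -> Y = -2.717 ✓
All samples match this transformation.

(a) P - 2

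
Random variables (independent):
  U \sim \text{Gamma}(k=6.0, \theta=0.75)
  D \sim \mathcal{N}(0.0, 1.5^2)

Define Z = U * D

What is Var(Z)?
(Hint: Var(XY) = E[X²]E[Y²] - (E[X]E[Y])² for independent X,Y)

Var(XY) = E[X²]E[Y²] - (E[X]E[Y])²
E[U] = 4.5, Var(U) = 3.375
E[D] = 0, Var(D) = 2.25
E[U²] = 3.375 + 4.5² = 23.625
E[D²] = 2.25 + 0² = 2.25
Var(Z) = 23.625*2.25 - (4.5*0)²
= 53.15625 - 0 = 53.15625

53.15625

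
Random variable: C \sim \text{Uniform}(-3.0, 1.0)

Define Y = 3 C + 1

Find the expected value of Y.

For Y = 3C + 1:
E[Y] = 3 * E[C] + 1
E[C] = (-3 + 1)/2 = -1
E[Y] = 3 * (-1) + 1 = -2

-2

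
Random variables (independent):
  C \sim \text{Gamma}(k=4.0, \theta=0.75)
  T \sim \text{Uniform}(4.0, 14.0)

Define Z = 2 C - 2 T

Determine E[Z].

E[Z] = 2*E[C] - 2*E[T]
E[C] = 3
E[T] = 9
E[Z] = 2*3 - 2*9 = -12

-12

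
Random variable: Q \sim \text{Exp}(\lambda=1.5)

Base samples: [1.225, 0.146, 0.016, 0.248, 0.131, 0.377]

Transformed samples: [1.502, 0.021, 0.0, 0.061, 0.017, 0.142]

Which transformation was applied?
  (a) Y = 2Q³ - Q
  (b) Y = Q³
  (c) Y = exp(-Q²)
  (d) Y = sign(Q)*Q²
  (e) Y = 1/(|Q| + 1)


Checking option (d) Y = sign(Q)*Q²:
  Q = 1.225 -> Y = 1.502 ✓
  Q = 0.146 -> Y = 0.021 ✓
  Q = 0.016 -> Y = 0.0 ✓
All samples match this transformation.

(d) sign(Q)*Q²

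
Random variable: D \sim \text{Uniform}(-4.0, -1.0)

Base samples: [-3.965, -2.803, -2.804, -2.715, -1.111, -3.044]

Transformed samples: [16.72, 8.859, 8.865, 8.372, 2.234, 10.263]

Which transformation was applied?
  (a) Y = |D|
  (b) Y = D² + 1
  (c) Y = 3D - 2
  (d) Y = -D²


Checking option (b) Y = D² + 1:
  D = -3.965 -> Y = 16.72 ✓
  D = -2.803 -> Y = 8.859 ✓
  D = -2.804 -> Y = 8.865 ✓
All samples match this transformation.

(b) D² + 1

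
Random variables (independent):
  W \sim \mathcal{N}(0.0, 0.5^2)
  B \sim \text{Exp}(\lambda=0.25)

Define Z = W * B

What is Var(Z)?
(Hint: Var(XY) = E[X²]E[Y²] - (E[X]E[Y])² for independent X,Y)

Var(XY) = E[X²]E[Y²] - (E[X]E[Y])²
E[W] = 0, Var(W) = 0.25
E[B] = 4, Var(B) = 16
E[W²] = 0.25 + 0² = 0.25
E[B²] = 16 + 4² = 32
Var(Z) = 0.25*32 - (0*4)²
= 8 - 0 = 8

8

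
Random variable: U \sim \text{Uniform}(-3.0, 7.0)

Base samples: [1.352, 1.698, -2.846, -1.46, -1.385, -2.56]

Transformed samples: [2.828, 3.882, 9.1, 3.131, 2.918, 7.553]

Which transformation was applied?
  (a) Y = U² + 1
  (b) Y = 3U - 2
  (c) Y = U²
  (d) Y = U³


Checking option (a) Y = U² + 1:
  U = 1.352 -> Y = 2.828 ✓
  U = 1.698 -> Y = 3.882 ✓
  U = -2.846 -> Y = 9.1 ✓
All samples match this transformation.

(a) U² + 1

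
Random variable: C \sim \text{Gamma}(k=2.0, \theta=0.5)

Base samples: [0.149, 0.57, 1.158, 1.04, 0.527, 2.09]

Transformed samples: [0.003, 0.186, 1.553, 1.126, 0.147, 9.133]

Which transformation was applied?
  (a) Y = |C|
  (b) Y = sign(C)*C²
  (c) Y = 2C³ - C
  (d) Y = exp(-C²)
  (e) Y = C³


Checking option (e) Y = C³:
  C = 0.149 -> Y = 0.003 ✓
  C = 0.57 -> Y = 0.186 ✓
  C = 1.158 -> Y = 1.553 ✓
All samples match this transformation.

(e) C³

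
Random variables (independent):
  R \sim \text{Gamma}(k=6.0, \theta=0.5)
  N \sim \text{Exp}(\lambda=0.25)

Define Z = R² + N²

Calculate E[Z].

E[Z] = E[R²] + E[N²]
E[R²] = Var(R) + E[R]² = 1.5 + 9 = 10.5
E[N²] = Var(N) + E[N]² = 16 + 16 = 32
E[Z] = 10.5 + 32 = 42.5

42.5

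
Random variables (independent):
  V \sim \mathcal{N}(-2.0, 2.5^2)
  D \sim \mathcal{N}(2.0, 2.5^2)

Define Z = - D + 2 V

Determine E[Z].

E[Z] = 2*E[V] - 1*E[D]
E[V] = -2
E[D] = 2
E[Z] = 2*(-2) - 1*2 = -6

-6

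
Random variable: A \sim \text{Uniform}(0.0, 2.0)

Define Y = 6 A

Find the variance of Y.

For Y = aA + b: Var(Y) = a² * Var(A)
Var(A) = (2 - 0)^2/12 = 0.33333333
Var(Y) = 6² * 0.33333333 = 36 * 0.33333333 = 12

12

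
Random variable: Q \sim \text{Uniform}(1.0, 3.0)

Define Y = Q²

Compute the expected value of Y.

E[Q²] = Var(Q) + (E[Q])² = 0.33333333 + 4 = 4.3333333

4.3333333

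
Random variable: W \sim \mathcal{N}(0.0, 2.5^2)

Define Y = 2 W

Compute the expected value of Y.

For Y = 2W:
E[Y] = 2 * E[W]
E[W] = 0.0 = 0
E[Y] = 2 * 0 = 0

0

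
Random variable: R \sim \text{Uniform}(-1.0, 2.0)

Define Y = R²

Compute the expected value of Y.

E[R²] = Var(R) + (E[R])² = 0.75 + 0.25 = 1

1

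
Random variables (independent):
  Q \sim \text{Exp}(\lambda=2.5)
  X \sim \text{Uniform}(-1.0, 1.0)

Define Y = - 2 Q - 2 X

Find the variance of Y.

For independent RVs: Var(aX + bY) = a²Var(X) + b²Var(Y)
Var(Q) = 0.16
Var(X) = 0.33333333
Var(Y) = (-2)²*0.16 + (-2)²*0.33333333
= 4*0.16 + 4*0.33333333 = 1.9733333

1.9733333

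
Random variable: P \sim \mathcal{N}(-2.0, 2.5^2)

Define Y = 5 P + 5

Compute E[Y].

For Y = 5P + 5:
E[Y] = 5 * E[P] + 5
E[P] = -2.0 = -2
E[Y] = 5 * (-2) + 5 = -5

-5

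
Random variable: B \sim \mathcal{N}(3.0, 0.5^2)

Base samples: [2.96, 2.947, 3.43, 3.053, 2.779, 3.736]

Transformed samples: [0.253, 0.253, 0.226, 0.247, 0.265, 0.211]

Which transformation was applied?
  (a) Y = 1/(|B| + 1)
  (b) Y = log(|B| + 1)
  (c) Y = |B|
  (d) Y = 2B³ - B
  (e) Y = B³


Checking option (a) Y = 1/(|B| + 1):
  B = 2.96 -> Y = 0.253 ✓
  B = 2.947 -> Y = 0.253 ✓
  B = 3.43 -> Y = 0.226 ✓
All samples match this transformation.

(a) 1/(|B| + 1)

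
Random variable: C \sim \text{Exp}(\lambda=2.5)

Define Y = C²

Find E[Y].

E[C²] = Var(C) + (E[C])² = 0.16 + 0.16 = 0.32

0.32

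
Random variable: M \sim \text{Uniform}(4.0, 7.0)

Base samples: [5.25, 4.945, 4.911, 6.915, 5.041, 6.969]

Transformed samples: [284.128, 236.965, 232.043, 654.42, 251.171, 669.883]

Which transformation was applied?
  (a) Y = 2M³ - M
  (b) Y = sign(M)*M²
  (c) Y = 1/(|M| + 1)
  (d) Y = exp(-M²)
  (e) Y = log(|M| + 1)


Checking option (a) Y = 2M³ - M:
  M = 5.25 -> Y = 284.128 ✓
  M = 4.945 -> Y = 236.965 ✓
  M = 4.911 -> Y = 232.043 ✓
All samples match this transformation.

(a) 2M³ - M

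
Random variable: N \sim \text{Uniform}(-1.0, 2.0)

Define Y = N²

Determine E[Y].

E[N²] = Var(N) + (E[N])² = 0.75 + 0.25 = 1

1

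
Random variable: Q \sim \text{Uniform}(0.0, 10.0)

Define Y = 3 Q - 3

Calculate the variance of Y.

For Y = aQ + b: Var(Y) = a² * Var(Q)
Var(Q) = (10 - 0)^2/12 = 8.3333333
Var(Y) = 3² * 8.3333333 = 9 * 8.3333333 = 75

75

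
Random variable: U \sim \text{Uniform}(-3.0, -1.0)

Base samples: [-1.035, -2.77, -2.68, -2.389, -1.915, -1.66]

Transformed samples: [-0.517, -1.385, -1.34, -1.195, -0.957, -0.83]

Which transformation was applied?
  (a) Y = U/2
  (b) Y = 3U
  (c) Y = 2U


Checking option (a) Y = U/2:
  U = -1.035 -> Y = -0.517 ✓
  U = -2.77 -> Y = -1.385 ✓
  U = -2.68 -> Y = -1.34 ✓
All samples match this transformation.

(a) U/2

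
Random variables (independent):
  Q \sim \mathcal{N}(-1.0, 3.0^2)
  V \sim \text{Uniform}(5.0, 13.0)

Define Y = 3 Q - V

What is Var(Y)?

For independent RVs: Var(aX + bY) = a²Var(X) + b²Var(Y)
Var(Q) = 9
Var(V) = 5.3333333
Var(Y) = 3²*9 + (-1)²*5.3333333
= 9*9 + 1*5.3333333 = 86.333333

86.333333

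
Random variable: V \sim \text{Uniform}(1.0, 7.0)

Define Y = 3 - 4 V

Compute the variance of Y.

For Y = aV + b: Var(Y) = a² * Var(V)
Var(V) = (7 - 1)^2/12 = 3
Var(Y) = (-4)² * 3 = 16 * 3 = 48

48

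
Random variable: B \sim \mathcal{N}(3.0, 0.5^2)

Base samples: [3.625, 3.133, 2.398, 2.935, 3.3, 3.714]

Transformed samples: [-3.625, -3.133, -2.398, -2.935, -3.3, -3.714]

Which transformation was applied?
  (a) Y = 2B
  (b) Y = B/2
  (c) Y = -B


Checking option (c) Y = -B:
  B = 3.625 -> Y = -3.625 ✓
  B = 3.133 -> Y = -3.133 ✓
  B = 2.398 -> Y = -2.398 ✓
All samples match this transformation.

(c) -B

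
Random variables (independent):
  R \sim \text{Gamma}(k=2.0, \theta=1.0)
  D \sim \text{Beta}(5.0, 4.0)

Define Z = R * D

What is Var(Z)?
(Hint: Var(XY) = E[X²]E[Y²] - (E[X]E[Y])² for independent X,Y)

Var(XY) = E[X²]E[Y²] - (E[X]E[Y])²
E[R] = 2, Var(R) = 2
E[D] = 0.55555556, Var(D) = 0.024691358
E[R²] = 2 + 2² = 6
E[D²] = 0.024691358 + 0.55555556² = 0.33333333
Var(Z) = 6*0.33333333 - (2*0.55555556)²
= 2 - 1.2345679 = 0.7654321

0.7654321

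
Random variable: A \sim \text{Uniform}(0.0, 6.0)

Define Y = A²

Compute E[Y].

Using E[X²] = Var(X) + (E[X])²:
E[A] = 3
Var(A) = (6 - 0)^2/12 = 3
E[A²] = 3 + 3² = 3 + 9 = 12

12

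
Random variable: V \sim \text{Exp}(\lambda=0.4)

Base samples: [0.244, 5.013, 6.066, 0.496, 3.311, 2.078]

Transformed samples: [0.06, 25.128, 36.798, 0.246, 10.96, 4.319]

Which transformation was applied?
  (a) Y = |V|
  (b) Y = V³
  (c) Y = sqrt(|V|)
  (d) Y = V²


Checking option (d) Y = V²:
  V = 0.244 -> Y = 0.06 ✓
  V = 5.013 -> Y = 25.128 ✓
  V = 6.066 -> Y = 36.798 ✓
All samples match this transformation.

(d) V²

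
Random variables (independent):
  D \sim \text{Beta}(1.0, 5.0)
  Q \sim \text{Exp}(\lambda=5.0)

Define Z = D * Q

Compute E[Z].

For independent RVs: E[XY] = E[X]*E[Y]
E[D] = 0.16666667
E[Q] = 0.2
E[Z] = 0.16666667 * 0.2 = 0.033333333

0.033333333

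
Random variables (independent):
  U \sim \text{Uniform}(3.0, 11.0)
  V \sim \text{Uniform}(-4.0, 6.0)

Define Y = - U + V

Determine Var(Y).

For independent RVs: Var(aX + bY) = a²Var(X) + b²Var(Y)
Var(U) = 5.3333333
Var(V) = 8.3333333
Var(Y) = (-1)²*5.3333333 + 1²*8.3333333
= 1*5.3333333 + 1*8.3333333 = 13.666667

13.666667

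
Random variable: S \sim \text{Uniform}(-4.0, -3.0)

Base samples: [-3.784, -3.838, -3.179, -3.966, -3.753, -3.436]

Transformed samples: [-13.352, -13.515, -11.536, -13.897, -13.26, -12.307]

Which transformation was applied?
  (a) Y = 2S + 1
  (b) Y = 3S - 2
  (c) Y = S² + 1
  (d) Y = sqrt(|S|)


Checking option (b) Y = 3S - 2:
  S = -3.784 -> Y = -13.352 ✓
  S = -3.838 -> Y = -13.515 ✓
  S = -3.179 -> Y = -11.536 ✓
All samples match this transformation.

(b) 3S - 2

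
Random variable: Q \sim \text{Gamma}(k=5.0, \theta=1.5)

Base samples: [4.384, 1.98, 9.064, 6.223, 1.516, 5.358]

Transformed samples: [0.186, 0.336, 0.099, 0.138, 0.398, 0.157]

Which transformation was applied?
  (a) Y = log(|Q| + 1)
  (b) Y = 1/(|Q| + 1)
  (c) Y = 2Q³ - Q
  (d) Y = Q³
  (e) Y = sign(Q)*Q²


Checking option (b) Y = 1/(|Q| + 1):
  Q = 4.384 -> Y = 0.186 ✓
  Q = 1.98 -> Y = 0.336 ✓
  Q = 9.064 -> Y = 0.099 ✓
All samples match this transformation.

(b) 1/(|Q| + 1)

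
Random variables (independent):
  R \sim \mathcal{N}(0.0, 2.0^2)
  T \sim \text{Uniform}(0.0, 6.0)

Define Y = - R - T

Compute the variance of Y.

For independent RVs: Var(aX + bY) = a²Var(X) + b²Var(Y)
Var(R) = 4
Var(T) = 3
Var(Y) = (-1)²*4 + (-1)²*3
= 1*4 + 1*3 = 7

7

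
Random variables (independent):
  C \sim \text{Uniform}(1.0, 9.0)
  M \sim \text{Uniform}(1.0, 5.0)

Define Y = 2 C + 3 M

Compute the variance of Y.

For independent RVs: Var(aX + bY) = a²Var(X) + b²Var(Y)
Var(C) = 5.3333333
Var(M) = 1.3333333
Var(Y) = 2²*5.3333333 + 3²*1.3333333
= 4*5.3333333 + 9*1.3333333 = 33.333333

33.333333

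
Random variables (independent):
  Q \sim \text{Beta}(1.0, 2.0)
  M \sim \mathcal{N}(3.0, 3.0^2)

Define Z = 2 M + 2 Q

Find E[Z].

E[Z] = 2*E[Q] + 2*E[M]
E[Q] = 0.33333333
E[M] = 3
E[Z] = 2*0.33333333 + 2*3 = 6.6666667

6.6666667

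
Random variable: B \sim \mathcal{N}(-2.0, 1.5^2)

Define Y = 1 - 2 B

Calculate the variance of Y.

For Y = aB + b: Var(Y) = a² * Var(B)
Var(B) = 1.5^2 = 2.25
Var(Y) = (-2)² * 2.25 = 4 * 2.25 = 9

9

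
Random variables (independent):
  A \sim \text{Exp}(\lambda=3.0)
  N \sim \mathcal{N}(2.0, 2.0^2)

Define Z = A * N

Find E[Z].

For independent RVs: E[XY] = E[X]*E[Y]
E[A] = 0.33333333
E[N] = 2
E[Z] = 0.33333333 * 2 = 0.66666667

0.66666667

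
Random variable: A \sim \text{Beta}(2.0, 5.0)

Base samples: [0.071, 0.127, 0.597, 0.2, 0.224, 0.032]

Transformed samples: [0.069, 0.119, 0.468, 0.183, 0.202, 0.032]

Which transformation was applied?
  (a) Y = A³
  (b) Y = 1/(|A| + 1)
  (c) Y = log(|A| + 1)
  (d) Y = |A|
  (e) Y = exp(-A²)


Checking option (c) Y = log(|A| + 1):
  A = 0.071 -> Y = 0.069 ✓
  A = 0.127 -> Y = 0.119 ✓
  A = 0.597 -> Y = 0.468 ✓
All samples match this transformation.

(c) log(|A| + 1)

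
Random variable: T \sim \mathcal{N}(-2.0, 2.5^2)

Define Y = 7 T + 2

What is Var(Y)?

For Y = aT + b: Var(Y) = a² * Var(T)
Var(T) = 2.5^2 = 6.25
Var(Y) = 7² * 6.25 = 49 * 6.25 = 306.25

306.25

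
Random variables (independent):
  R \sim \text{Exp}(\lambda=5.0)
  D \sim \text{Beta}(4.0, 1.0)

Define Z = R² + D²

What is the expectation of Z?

E[Z] = E[R²] + E[D²]
E[R²] = Var(R) + E[R]² = 0.04 + 0.04 = 0.08
E[D²] = Var(D) + E[D]² = 0.026666667 + 0.64 = 0.66666667
E[Z] = 0.08 + 0.66666667 = 0.74666667

0.74666667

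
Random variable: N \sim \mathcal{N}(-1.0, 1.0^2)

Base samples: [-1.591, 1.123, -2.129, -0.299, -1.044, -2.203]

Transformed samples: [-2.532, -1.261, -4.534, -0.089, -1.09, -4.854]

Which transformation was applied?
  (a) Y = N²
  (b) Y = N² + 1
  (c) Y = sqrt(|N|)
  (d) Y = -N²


Checking option (d) Y = -N²:
  N = -1.591 -> Y = -2.532 ✓
  N = 1.123 -> Y = -1.261 ✓
  N = -2.129 -> Y = -4.534 ✓
All samples match this transformation.

(d) -N²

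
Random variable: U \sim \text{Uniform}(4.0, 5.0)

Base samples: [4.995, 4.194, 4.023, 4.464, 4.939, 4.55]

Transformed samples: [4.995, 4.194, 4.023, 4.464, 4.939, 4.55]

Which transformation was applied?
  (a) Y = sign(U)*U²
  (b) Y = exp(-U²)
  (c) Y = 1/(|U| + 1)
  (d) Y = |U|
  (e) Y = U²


Checking option (d) Y = |U|:
  U = 4.995 -> Y = 4.995 ✓
  U = 4.194 -> Y = 4.194 ✓
  U = 4.023 -> Y = 4.023 ✓
All samples match this transformation.

(d) |U|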